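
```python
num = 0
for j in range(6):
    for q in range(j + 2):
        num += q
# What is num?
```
Trace:
  num=0
  num=0, j=0, q=0
  num=1, j=0, q=1
  num=1, j=1, q=0
  num=2, j=1, q=1
  num=4, j=1, q=2
  num=4, j=2, q=0
  num=5, j=2, q=1
  num=7, j=2, q=2
  num=10, j=2, q=3
  num=10, j=3, q=0
  num=11, j=3, q=1
  num=13, j=3, q=2
  num=16, j=3, q=3
  num=20, j=3, q=4
  num=20, j=4, q=0
  num=21, j=4, q=1
  num=23, j=4, q=2
  num=26, j=4, q=3
  num=30, j=4, q=4
  num=35, j=4, q=5
  num=35, j=5, q=0
  num=36, j=5, q=1
  num=38, j=5, q=2
  num=41, j=5, q=3
  num=45, j=5, q=4
  num=50, j=5, q=5
  num=56, j=5, q=6

Final answer: 56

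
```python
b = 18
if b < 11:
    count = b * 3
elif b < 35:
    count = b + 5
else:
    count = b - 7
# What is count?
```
Trace:
  b=18
  b=18, count=23

Final answer: 23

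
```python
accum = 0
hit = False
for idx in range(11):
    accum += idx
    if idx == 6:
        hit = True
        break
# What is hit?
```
Trace:
  accum=0
  accum=0, hit=False
  accum=0, hit=False, idx=0
  accum=1, hit=False, idx=1
  accum=3, hit=False, idx=2
  accum=6, hit=False, idx=3
  accum=10, hit=False, idx=4
  accum=15, hit=False, idx=5
  accum=21, hit=True, idx=6

Final answer: True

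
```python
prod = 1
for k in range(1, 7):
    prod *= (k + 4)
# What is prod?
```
Trace:
  prod=1
  prod=5, k=1
  prod=30, k=2
  prod=210, k=3
  prod=1680, k=4
  prod=15120, k=5
  prod=151200, k=6

Final answer: 151200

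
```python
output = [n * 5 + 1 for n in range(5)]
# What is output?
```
Trace:
  n=0
  n=1
  n=2
  n=3
  n=4
  output=[1, 6, 11, 16, 21]

Final answer: [1, 6, 11, 16, 21]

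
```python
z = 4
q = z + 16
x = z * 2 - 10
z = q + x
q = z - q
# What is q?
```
Trace:
  z=4
  z=4, q=20
  z=4, q=20, x=-2
  z=18, q=20, x=-2
  z=18, q=-2, x=-2

Final answer: -2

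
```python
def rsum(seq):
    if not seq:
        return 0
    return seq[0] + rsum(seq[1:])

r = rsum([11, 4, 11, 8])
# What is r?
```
Call trace:
rsum(seq=[11, 4, 11, 8])
  rsum(seq=[4, 11, 8])
    rsum(seq=[11, 8])
      rsum(seq=[8])
        rsum(seq=[])
        -> return 0
      -> return 8
    -> return 19
  -> return 23
-> return 34

Final answer: 34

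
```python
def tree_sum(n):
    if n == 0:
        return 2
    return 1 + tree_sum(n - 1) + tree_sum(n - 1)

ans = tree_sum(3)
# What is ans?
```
Call trace (a repeated sub-call is expanded the first time; later identical calls just restate its return value):
tree_sum(n=3)
  tree_sum(n=2)
    tree_sum(n=1)
      tree_sum(n=0)
      -> return 2
      tree_sum(n=0)
      -> return 2
    -> return 5
    tree_sum(n=1) -> return 5  (same call as traced above)
  -> return 11
  tree_sum(n=2) -> return 11  (same call as traced above)
-> return 23

Final answer: 23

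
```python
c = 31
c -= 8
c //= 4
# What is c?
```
Trace:
  c=31
  c=23
  c=5

Final answer: 5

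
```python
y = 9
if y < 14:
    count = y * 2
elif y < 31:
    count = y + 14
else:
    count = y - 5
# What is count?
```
Trace:
  y=9
  y=9, count=18

Final answer: 18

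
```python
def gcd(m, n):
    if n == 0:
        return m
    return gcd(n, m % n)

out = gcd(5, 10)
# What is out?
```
Call trace:
gcd(m=5, n=10)
  gcd(m=10, n=5)
    gcd(m=5, n=0)
    -> return 5
  -> return 5
-> return 5

Final answer: 5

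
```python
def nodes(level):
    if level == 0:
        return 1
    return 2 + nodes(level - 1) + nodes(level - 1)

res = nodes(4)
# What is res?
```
Call trace (a repeated sub-call is expanded the first time; later identical calls just restate its return value):
nodes(level=4)
  nodes(level=3)
    nodes(level=2)
      nodes(level=1)
        nodes(level=0)
        -> return 1
        nodes(level=0)
        -> return 1
      -> return 4
      nodes(level=1) -> return 4  (same call as traced above)
    -> return 10
    nodes(level=2) -> return 10  (same call as traced above)
  -> return 22
  nodes(level=3) -> return 22  (same call as traced above)
-> return 46

Final answer: 46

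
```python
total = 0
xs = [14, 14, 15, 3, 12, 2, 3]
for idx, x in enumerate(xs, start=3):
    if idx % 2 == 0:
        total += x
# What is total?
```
Trace:
  total=0
  total=0, idx=3, x=14
  total=14, idx=4, x=14
  total=14, idx=5, x=15
  total=17, idx=6, x=3
  total=17, idx=7, x=12
  total=19, idx=8, x=2
  total=19, idx=9, x=3

Final answer: 19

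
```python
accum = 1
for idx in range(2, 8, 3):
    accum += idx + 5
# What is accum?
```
Trace:
  accum=1
  accum=8, idx=2
  accum=18, idx=5

Final answer: 18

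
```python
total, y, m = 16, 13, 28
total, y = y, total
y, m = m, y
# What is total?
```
Trace:
  total=16, y=13, m=28
  total=13, y=16, m=28
  total=13, y=28, m=16

Final answer: 13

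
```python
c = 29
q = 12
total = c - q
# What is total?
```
Trace:
  c=29
  c=29, q=12
  c=29, q=12, total=17

Final answer: 17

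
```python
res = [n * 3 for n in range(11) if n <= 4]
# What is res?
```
Trace:
  n=0
  n=1
  n=2
  n=3
  n=4
  n=5
  n=6
  n=7
  n=8
  n=9
  n=10
  res=[0, 3, 6, 9, 12]

Final answer: [0, 3, 6, 9, 12]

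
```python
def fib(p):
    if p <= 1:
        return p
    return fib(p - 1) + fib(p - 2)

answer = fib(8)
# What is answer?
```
Call trace (a repeated sub-call is expanded the first time; later identical calls just restate its return value):
fib(p=8)
  fib(p=7)
    fib(p=6)
      fib(p=5)
        fib(p=4)
          fib(p=3)
            fib(p=2)
              fib(p=1)
              -> return 1
              fib(p=0)
              -> return 0
            -> return 1
            fib(p=1)
            -> return 1
          -> return 2
          fib(p=2) -> return 1  (same call as traced above)
        -> return 3
        fib(p=3) -> return 2  (same call as traced above)
      -> return 5
      fib(p=4) -> return 3  (same call as traced above)
    -> return 8
    fib(p=5) -> return 5  (same call as traced above)
  -> return 13
  fib(p=6) -> return 8  (same call as traced above)
-> return 21

Final answer: 21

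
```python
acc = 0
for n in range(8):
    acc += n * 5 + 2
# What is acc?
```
Trace:
  acc=0
  acc=2, n=0
  acc=9, n=1
  acc=21, n=2
  acc=38, n=3
  acc=60, n=4
  acc=87, n=5
  acc=119, n=6
  acc=156, n=7

Final answer: 156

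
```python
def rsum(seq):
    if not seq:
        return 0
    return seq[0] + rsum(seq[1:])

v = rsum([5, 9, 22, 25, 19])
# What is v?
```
Call trace:
rsum(seq=[5, 9, 22, 25, 19])
  rsum(seq=[9, 22, 25, 19])
    rsum(seq=[22, 25, 19])
      rsum(seq=[25, 19])
        rsum(seq=[19])
          rsum(seq=[])
          -> return 0
        -> return 19
      -> return 44
    -> return 66
  -> return 75
-> return 80

Final answer: 80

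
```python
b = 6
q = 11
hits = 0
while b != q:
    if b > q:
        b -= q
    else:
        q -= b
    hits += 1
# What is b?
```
Trace:
  b=6
  b=6, q=11
  b=6, q=11, hits=0
  b=6, q=5, hits=1
  b=1, q=5, hits=2
  b=1, q=4, hits=3
  b=1, q=3, hits=4
  b=1, q=2, hits=5
  b=1, q=1, hits=6

Final answer: 1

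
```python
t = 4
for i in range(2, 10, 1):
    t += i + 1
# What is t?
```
Trace:
  t=4
  t=7, i=2
  t=11, i=3
  t=16, i=4
  t=22, i=5
  t=29, i=6
  t=37, i=7
  t=46, i=8
  t=56, i=9

Final answer: 56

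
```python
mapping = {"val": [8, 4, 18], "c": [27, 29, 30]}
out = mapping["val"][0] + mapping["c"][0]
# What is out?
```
Trace:
  mapping={'val': [8, 4, 18], 'c': [27, 29, 30]}
  mapping={'val': [8, 4, 18], 'c': [27, 29, 30]}, out=35

Final answer: 35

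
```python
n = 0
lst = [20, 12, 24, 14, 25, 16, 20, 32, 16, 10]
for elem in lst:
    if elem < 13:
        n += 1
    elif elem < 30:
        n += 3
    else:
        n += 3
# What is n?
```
Trace:
  n=0
  n=3, elem=20
  n=4, elem=12
  n=7, elem=24
  n=10, elem=14
  n=13, elem=25
  n=16, elem=16
  n=19, elem=20
  n=22, elem=32
  n=25, elem=16
  n=26, elem=10

Final answer: 26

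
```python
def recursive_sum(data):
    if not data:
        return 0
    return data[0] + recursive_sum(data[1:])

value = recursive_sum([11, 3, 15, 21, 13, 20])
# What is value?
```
Call trace:
recursive_sum(data=[11, 3, 15, 21, 13, 20])
  recursive_sum(data=[3, 15, 21, 13, 20])
    recursive_sum(data=[15, 21, 13, 20])
      recursive_sum(data=[21, 13, 20])
        recursive_sum(data=[13, 20])
          recursive_sum(data=[20])
            recursive_sum(data=[])
            -> return 0
          -> return 20
        -> return 33
      -> return 54
    -> return 69
  -> return 72
-> return 83

Final answer: 83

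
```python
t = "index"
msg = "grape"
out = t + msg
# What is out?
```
Trace:
  t='index'
  t='index', msg='grape'
  t='index', msg='grape', out='indexgrape'

Final answer: 'indexgrape'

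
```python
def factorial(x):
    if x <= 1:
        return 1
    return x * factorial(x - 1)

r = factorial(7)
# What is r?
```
Call trace:
factorial(x=7)
  factorial(x=6)
    factorial(x=5)
      factorial(x=4)
        factorial(x=3)
          factorial(x=2)
            factorial(x=1)
            -> return 1
          -> return 2
        -> return 6
      -> return 24
    -> return 120
  -> return 720
-> return 5040

Final answer: 5040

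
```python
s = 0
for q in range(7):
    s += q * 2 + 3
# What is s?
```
Trace:
  s=0
  s=3, q=0
  s=8, q=1
  s=15, q=2
  s=24, q=3
  s=35, q=4
  s=48, q=5
  s=63, q=6

Final answer: 63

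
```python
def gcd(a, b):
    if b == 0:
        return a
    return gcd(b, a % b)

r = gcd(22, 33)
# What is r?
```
Call trace:
gcd(a=22, b=33)
  gcd(a=33, b=22)
    gcd(a=22, b=11)
      gcd(a=11, b=0)
      -> return 11
    -> return 11
  -> return 11
-> return 11

Final answer: 11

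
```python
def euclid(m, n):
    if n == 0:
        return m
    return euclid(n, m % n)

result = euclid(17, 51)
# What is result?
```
Call trace:
euclid(m=17, n=51)
  euclid(m=51, n=17)
    euclid(m=17, n=0)
    -> return 17
  -> return 17
-> return 17

Final answer: 17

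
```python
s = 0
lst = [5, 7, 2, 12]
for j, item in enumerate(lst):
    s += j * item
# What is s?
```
Trace:
  s=0
  s=0, j=0, item=5
  s=7, j=1, item=7
  s=11, j=2, item=2
  s=47, j=3, item=12

Final answer: 47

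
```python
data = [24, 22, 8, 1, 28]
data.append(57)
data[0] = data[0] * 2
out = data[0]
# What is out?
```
Trace:
  data=[24, 22, 8, 1, 28]
  data=[24, 22, 8, 1, 28, 57]
  data=[48, 22, 8, 1, 28, 57]
  data=[48, 22, 8, 1, 28, 57], out=48

Final answer: 48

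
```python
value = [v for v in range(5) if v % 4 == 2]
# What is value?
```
Trace:
  v=0
  v=1
  v=2
  v=3
  v=4
  value=[2]

Final answer: [2]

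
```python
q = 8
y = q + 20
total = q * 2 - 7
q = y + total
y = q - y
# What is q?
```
Trace:
  q=8
  q=8, y=28
  q=8, y=28, total=9
  q=37, y=28, total=9
  q=37, y=9, total=9

Final answer: 37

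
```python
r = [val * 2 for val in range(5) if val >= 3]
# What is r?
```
Trace:
  val=0
  val=1
  val=2
  val=3
  val=4
  r=[6, 8]

Final answer: [6, 8]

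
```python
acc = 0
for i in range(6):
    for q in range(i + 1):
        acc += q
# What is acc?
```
Trace:
  acc=0
  acc=0, i=0, q=0
  acc=0, i=1, q=0
  acc=1, i=1, q=1
  acc=1, i=2, q=0
  acc=2, i=2, q=1
  acc=4, i=2, q=2
  acc=4, i=3, q=0
  acc=5, i=3, q=1
  acc=7, i=3, q=2
  acc=10, i=3, q=3
  acc=10, i=4, q=0
  acc=11, i=4, q=1
  acc=13, i=4, q=2
  acc=16, i=4, q=3
  acc=20, i=4, q=4
  acc=20, i=5, q=0
  acc=21, i=5, q=1
  acc=23, i=5, q=2
  acc=26, i=5, q=3
  acc=30, i=5, q=4
  acc=35, i=5, q=5

Final answer: 35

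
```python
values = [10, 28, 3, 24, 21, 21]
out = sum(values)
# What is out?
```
Trace:
  values=[10, 28, 3, 24, 21, 21]
  values=[10, 28, 3, 24, 21, 21], out=107

Final answer: 107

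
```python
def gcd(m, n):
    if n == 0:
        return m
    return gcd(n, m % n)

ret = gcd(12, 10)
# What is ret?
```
Call trace:
gcd(m=12, n=10)
  gcd(m=10, n=2)
    gcd(m=2, n=0)
    -> return 2
  -> return 2
-> return 2

Final answer: 2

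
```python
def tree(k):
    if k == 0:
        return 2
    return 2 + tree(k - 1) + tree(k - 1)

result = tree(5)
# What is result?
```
Call trace (a repeated sub-call is expanded the first time; later identical calls just restate its return value):
tree(k=5)
  tree(k=4)
    tree(k=3)
      tree(k=2)
        tree(k=1)
          tree(k=0)
          -> return 2
          tree(k=0)
          -> return 2
        -> return 6
        tree(k=1) -> return 6  (same call as traced above)
      -> return 14
      tree(k=2) -> return 14  (same call as traced above)
    -> return 30
    tree(k=3) -> return 30  (same call as traced above)
  -> return 62
  tree(k=4) -> return 62  (same call as traced above)
-> return 126

Final answer: 126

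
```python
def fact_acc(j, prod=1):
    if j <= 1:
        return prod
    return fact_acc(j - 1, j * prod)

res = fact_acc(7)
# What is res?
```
Call trace:
fact_acc(j=7, prod=1)
  fact_acc(j=6, prod=7)
    fact_acc(j=5, prod=42)
      fact_acc(j=4, prod=210)
        fact_acc(j=3, prod=840)
          fact_acc(j=2, prod=2520)
            fact_acc(j=1, prod=5040)
            -> return 5040
          -> return 5040
        -> return 5040
      -> return 5040
    -> return 5040
  -> return 5040
-> return 5040

Final answer: 5040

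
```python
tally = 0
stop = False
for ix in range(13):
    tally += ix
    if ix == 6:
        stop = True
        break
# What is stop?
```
Trace:
  tally=0
  tally=0, stop=False
  tally=0, stop=False, ix=0
  tally=1, stop=False, ix=1
  tally=3, stop=False, ix=2
  tally=6, stop=False, ix=3
  tally=10, stop=False, ix=4
  tally=15, stop=False, ix=5
  tally=21, stop=True, ix=6

Final answer: True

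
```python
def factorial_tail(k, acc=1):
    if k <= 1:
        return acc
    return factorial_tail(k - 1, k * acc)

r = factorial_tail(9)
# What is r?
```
Call trace:
factorial_tail(k=9, acc=1)
  factorial_tail(k=8, acc=9)
    factorial_tail(k=7, acc=72)
      factorial_tail(k=6, acc=504)
        factorial_tail(k=5, acc=3024)
          factorial_tail(k=4, acc=15120)
            factorial_tail(k=3, acc=60480)
              factorial_tail(k=2, acc=181440)
                factorial_tail(k=1, acc=362880)
                -> return 362880
              -> return 362880
            -> return 362880
          -> return 362880
        -> return 362880
      -> return 362880
    -> return 362880
  -> return 362880
-> return 362880

Final answer: 362880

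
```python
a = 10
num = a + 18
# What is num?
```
Trace:
  a=10
  a=10, num=28

Final answer: 28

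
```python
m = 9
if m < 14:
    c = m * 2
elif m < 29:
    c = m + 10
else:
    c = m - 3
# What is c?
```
Trace:
  m=9
  m=9, c=18

Final answer: 18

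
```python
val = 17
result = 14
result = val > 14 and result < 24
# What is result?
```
Trace:
  val=17
  val=17, result=14
  val=17, result=True

Final answer: True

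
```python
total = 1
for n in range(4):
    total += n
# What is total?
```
Trace:
  total=1
  total=1, n=0
  total=2, n=1
  total=4, n=2
  total=7, n=3

Final answer: 7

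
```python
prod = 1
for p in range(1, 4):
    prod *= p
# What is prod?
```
Trace:
  prod=1
  prod=1, p=1
  prod=2, p=2
  prod=6, p=3

Final answer: 6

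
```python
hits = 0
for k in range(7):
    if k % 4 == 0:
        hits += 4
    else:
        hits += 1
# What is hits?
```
Trace:
  hits=0
  hits=4, k=0
  hits=5, k=1
  hits=6, k=2
  hits=7, k=3
  hits=11, k=4
  hits=12, k=5
  hits=13, k=6

Final answer: 13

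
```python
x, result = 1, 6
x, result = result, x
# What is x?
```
Trace:
  x=1, result=6
  x=6, result=1

Final answer: 6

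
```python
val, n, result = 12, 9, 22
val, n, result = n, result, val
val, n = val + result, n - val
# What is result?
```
Trace:
  val=12, n=9, result=22
  val=9, n=22, result=12
  val=21, n=13, result=12

Final answer: 12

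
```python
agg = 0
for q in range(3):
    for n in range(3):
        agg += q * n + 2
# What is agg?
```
Trace:
  agg=0
  agg=2, q=0, n=0
  agg=4, q=0, n=1
  agg=6, q=0, n=2
  agg=8, q=1, n=0
  agg=11, q=1, n=1
  agg=15, q=1, n=2
  agg=17, q=2, n=0
  agg=21, q=2, n=1
  agg=27, q=2, n=2

Final answer: 27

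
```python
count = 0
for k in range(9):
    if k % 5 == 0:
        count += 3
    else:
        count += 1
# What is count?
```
Trace:
  count=0
  count=3, k=0
  count=4, k=1
  count=5, k=2
  count=6, k=3
  count=7, k=4
  count=10, k=5
  count=11, k=6
  count=12, k=7
  count=13, k=8

Final answer: 13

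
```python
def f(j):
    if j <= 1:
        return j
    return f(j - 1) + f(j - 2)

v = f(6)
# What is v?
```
Call trace (a repeated sub-call is expanded the first time; later identical calls just restate its return value):
f(j=6)
  f(j=5)
    f(j=4)
      f(j=3)
        f(j=2)
          f(j=1)
          -> return 1
          f(j=0)
          -> return 0
        -> return 1
        f(j=1)
        -> return 1
      -> return 2
      f(j=2) -> return 1  (same call as traced above)
    -> return 3
    f(j=3) -> return 2  (same call as traced above)
  -> return 5
  f(j=4) -> return 3  (same call as traced above)
-> return 8

Final answer: 8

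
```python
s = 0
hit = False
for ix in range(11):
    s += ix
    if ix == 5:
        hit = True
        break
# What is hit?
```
Trace:
  s=0
  s=0, hit=False
  s=0, hit=False, ix=0
  s=1, hit=False, ix=1
  s=3, hit=False, ix=2
  s=6, hit=False, ix=3
  s=10, hit=False, ix=4
  s=15, hit=True, ix=5

Final answer: True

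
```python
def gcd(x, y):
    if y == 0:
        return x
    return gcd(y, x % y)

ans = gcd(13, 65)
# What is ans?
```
Call trace:
gcd(x=13, y=65)
  gcd(x=65, y=13)
    gcd(x=13, y=0)
    -> return 13
  -> return 13
-> return 13

Final answer: 13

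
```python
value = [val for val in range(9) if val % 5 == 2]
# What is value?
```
Trace:
  val=0
  val=1
  val=2
  val=3
  val=4
  val=5
  val=6
  val=7
  val=8
  value=[2, 7]

Final answer: [2, 7]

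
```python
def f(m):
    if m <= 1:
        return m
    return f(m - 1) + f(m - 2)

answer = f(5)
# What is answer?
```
Call trace (a repeated sub-call is expanded the first time; later identical calls just restate its return value):
f(m=5)
  f(m=4)
    f(m=3)
      f(m=2)
        f(m=1)
        -> return 1
        f(m=0)
        -> return 0
      -> return 1
      f(m=1)
      -> return 1
    -> return 2
    f(m=2) -> return 1  (same call as traced above)
  -> return 3
  f(m=3) -> return 2  (same call as traced above)
-> return 5

Final answer: 5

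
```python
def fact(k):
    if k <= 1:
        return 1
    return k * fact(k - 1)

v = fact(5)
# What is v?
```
Call trace:
fact(k=5)
  fact(k=4)
    fact(k=3)
      fact(k=2)
        fact(k=1)
        -> return 1
      -> return 2
    -> return 6
  -> return 24
-> return 120

Final answer: 120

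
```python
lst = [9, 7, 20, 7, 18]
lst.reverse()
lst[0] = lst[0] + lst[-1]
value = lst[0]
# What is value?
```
Trace:
  lst=[9, 7, 20, 7, 18]
  lst=[18, 7, 20, 7, 9]
  lst=[27, 7, 20, 7, 9]
  lst=[27, 7, 20, 7, 9], value=27

Final answer: 27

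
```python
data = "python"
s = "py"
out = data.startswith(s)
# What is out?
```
Trace:
  data='python'
  data='python', s='py'
  data='python', s='py', out=True

Final answer: True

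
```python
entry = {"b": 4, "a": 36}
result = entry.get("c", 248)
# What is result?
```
Trace:
  entry={'b': 4, 'a': 36}
  entry={'b': 4, 'a': 36}, result=248

Final answer: 248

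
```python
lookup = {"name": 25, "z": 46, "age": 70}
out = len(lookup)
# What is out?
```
Trace:
  lookup={'name': 25, 'z': 46, 'age': 70}
  lookup={'name': 25, 'z': 46, 'age': 70}, out=3

Final answer: 3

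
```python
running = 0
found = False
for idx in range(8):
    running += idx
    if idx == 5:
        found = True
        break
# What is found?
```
Trace:
  running=0
  running=0, found=False
  running=0, found=False, idx=0
  running=1, found=False, idx=1
  running=3, found=False, idx=2
  running=6, found=False, idx=3
  running=10, found=False, idx=4
  running=15, found=True, idx=5

Final answer: True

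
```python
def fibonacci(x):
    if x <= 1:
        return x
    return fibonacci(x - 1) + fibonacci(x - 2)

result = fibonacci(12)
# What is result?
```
Call trace (a repeated sub-call is expanded the first time; later identical calls just restate its return value):
fibonacci(x=12)
  fibonacci(x=11)
    fibonacci(x=10)
      fibonacci(x=9)
        fibonacci(x=8)
          fibonacci(x=7)
            fibonacci(x=6)
              fibonacci(x=5)
                fibonacci(x=4)
                  fibonacci(x=3)
                    fibonacci(x=2)
                      fibonacci(x=1)
                      -> return 1
                      fibonacci(x=0)
                      -> return 0
                    -> return 1
                    fibonacci(x=1)
                    -> return 1
                  -> return 2
                  fibonacci(x=2) -> return 1  (same call as traced above)
                -> return 3
                fibonacci(x=3) -> return 2  (same call as traced above)
              -> return 5
              fibonacci(x=4) -> return 3  (same call as traced above)
            -> return 8
            fibonacci(x=5) -> return 5  (same call as traced above)
          -> return 13
          fibonacci(x=6) -> return 8  (same call as traced above)
        -> return 21
        fibonacci(x=7) -> return 13  (same call as traced above)
      -> return 34
      fibonacci(x=8) -> return 21  (same call as traced above)
    -> return 55
    fibonacci(x=9) -> return 34  (same call as traced above)
  -> return 89
  fibonacci(x=10) -> return 55  (same call as traced above)
-> return 144

Final answer: 144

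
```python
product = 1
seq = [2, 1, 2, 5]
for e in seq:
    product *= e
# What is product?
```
Trace:
  product=1
  product=2, e=2
  product=2, e=1
  product=4, e=2
  product=20, e=5

Final answer: 20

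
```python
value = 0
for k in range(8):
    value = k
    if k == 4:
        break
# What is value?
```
Trace:
  value=0
  value=0, k=0
  value=1, k=1
  value=2, k=2
  value=3, k=3
  value=4, k=4

Final answer: 4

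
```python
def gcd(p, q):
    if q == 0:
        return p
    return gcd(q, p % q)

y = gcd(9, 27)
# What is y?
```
Call trace:
gcd(p=9, q=27)
  gcd(p=27, q=9)
    gcd(p=9, q=0)
    -> return 9
  -> return 9
-> return 9

Final answer: 9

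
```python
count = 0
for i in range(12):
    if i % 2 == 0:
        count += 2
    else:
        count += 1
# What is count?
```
Trace:
  count=0
  count=2, i=0
  count=3, i=1
  count=5, i=2
  count=6, i=3
  count=8, i=4
  count=9, i=5
  count=11, i=6
  count=12, i=7
  count=14, i=8
  count=15, i=9
  count=17, i=10
  count=18, i=11

Final answer: 18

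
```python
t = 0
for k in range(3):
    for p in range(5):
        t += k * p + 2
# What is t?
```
Trace:
  t=0
  t=2, k=0, p=0
  t=4, k=0, p=1
  t=6, k=0, p=2
  t=8, k=0, p=3
  t=10, k=0, p=4
  t=12, k=1, p=0
  t=15, k=1, p=1
  t=19, k=1, p=2
  t=24, k=1, p=3
  t=30, k=1, p=4
  t=32, k=2, p=0
  t=36, k=2, p=1
  t=42, k=2, p=2
  t=50, k=2, p=3
  t=60, k=2, p=4

Final answer: 60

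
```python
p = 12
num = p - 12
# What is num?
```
Trace:
  p=12
  p=12, num=0

Final answer: 0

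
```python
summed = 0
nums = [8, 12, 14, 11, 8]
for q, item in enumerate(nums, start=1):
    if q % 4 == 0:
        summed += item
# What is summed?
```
Trace:
  summed=0
  summed=0, q=1, item=8
  summed=0, q=2, item=12
  summed=0, q=3, item=14
  summed=11, q=4, item=11
  summed=11, q=5, item=8

Final answer: 11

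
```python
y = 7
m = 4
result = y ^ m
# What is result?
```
Trace:
  y=7
  y=7, m=4
  y=7, m=4, result=3

Final answer: 3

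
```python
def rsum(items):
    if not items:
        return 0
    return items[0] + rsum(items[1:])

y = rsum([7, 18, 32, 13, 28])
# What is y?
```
Call trace:
rsum(items=[7, 18, 32, 13, 28])
  rsum(items=[18, 32, 13, 28])
    rsum(items=[32, 13, 28])
      rsum(items=[13, 28])
        rsum(items=[28])
          rsum(items=[])
          -> return 0
        -> return 28
      -> return 41
    -> return 73
  -> return 91
-> return 98

Final answer: 98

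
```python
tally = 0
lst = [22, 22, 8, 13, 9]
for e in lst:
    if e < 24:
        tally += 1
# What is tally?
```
Trace:
  tally=0
  tally=1, e=22
  tally=2, e=22
  tally=3, e=8
  tally=4, e=13
  tally=5, e=9

Final answer: 5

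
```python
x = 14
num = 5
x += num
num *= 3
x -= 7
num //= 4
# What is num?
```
Trace:
  x=14
  x=14, num=5
  x=19, num=5
  x=19, num=15
  x=12, num=15
  x=12, num=3

Final answer: 3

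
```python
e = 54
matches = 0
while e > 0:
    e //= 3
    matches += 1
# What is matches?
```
Trace:
  e=54
  e=54, matches=0
  e=18, matches=1
  e=6, matches=2
  e=2, matches=3
  e=0, matches=4

Final answer: 4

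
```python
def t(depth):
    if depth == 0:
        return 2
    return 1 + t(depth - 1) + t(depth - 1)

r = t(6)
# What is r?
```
Call trace (a repeated sub-call is expanded the first time; later identical calls just restate its return value):
t(depth=6)
  t(depth=5)
    t(depth=4)
      t(depth=3)
        t(depth=2)
          t(depth=1)
            t(depth=0)
            -> return 2
            t(depth=0)
            -> return 2
          -> return 5
          t(depth=1) -> return 5  (same call as traced above)
        -> return 11
        t(depth=2) -> return 11  (same call as traced above)
      -> return 23
      t(depth=3) -> return 23  (same call as traced above)
    -> return 47
    t(depth=4) -> return 47  (same call as traced above)
  -> return 95
  t(depth=5) -> return 95  (same call as traced above)
-> return 191

Final answer: 191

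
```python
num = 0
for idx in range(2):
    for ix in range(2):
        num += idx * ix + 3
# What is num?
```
Trace:
  num=0
  num=3, idx=0, ix=0
  num=6, idx=0, ix=1
  num=9, idx=1, ix=0
  num=13, idx=1, ix=1

Final answer: 13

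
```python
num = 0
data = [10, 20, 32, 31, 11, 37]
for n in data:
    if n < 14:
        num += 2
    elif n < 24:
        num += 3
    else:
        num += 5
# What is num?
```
Trace:
  num=0
  num=2, n=10
  num=5, n=20
  num=10, n=32
  num=15, n=31
  num=17, n=11
  num=22, n=37

Final answer: 22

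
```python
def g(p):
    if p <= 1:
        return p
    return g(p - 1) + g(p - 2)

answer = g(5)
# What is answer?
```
Call trace (a repeated sub-call is expanded the first time; later identical calls just restate its return value):
g(p=5)
  g(p=4)
    g(p=3)
      g(p=2)
        g(p=1)
        -> return 1
        g(p=0)
        -> return 0
      -> return 1
      g(p=1)
      -> return 1
    -> return 2
    g(p=2) -> return 1  (same call as traced above)
  -> return 3
  g(p=3) -> return 2  (same call as traced above)
-> return 5

Final answer: 5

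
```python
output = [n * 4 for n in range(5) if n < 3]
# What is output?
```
Trace:
  n=0
  n=1
  n=2
  n=3
  n=4
  output=[0, 4, 8]

Final answer: [0, 4, 8]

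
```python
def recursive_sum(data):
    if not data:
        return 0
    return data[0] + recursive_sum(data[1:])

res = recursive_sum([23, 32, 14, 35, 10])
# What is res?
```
Call trace:
recursive_sum(data=[23, 32, 14, 35, 10])
  recursive_sum(data=[32, 14, 35, 10])
    recursive_sum(data=[14, 35, 10])
      recursive_sum(data=[35, 10])
        recursive_sum(data=[10])
          recursive_sum(data=[])
          -> return 0
        -> return 10
      -> return 45
    -> return 59
  -> return 91
-> return 114

Final answer: 114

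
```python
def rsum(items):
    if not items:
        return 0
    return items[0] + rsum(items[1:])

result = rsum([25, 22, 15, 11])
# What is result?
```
Call trace:
rsum(items=[25, 22, 15, 11])
  rsum(items=[22, 15, 11])
    rsum(items=[15, 11])
      rsum(items=[11])
        rsum(items=[])
        -> return 0
      -> return 11
    -> return 26
  -> return 48
-> return 73

Final answer: 73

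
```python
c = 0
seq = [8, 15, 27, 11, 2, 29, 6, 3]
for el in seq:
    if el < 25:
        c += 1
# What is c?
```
Trace:
  c=0
  c=1, el=8
  c=2, el=15
  c=2, el=27
  c=3, el=11
  c=4, el=2
  c=4, el=29
  c=5, el=6
  c=6, el=3

Final answer: 6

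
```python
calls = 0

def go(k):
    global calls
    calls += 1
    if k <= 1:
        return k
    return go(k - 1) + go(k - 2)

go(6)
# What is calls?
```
Call trace (a repeated sub-call is expanded the first time; later identical calls just restate its return value):
go(k=6)
  go(k=5)
    go(k=4)
      go(k=3)
        go(k=2)
          go(k=1)
          -> return 1
          go(k=0)
          -> return 0
        -> return 1
        go(k=1)
        -> return 1
      -> return 2
      go(k=2) -> return 1  (same call as traced above)
    -> return 3
    go(k=3) -> return 2  (same call as traced above)
  -> return 5
  go(k=4) -> return 3  (same call as traced above)
-> return 8

calls is incremented once per call, so count the calls in each subtree. Let C(k) = number of calls made by go(k).
C(0) = C(1) = 1 (base case, no recursion); C(k) = 1 + C(k - 1) + C(k - 2) otherwise.
C(2) = 1 + C(1) + C(0) = 1 + 1 + 1 = 3
C(3) = 1 + C(2) + C(1) = 1 + 3 + 1 = 5
C(4) = 1 + C(3) + C(2) = 1 + 5 + 3 = 9
C(5) = 1 + C(4) + C(3) = 1 + 9 + 5 = 15
C(6) = 1 + C(5) + C(4) = 1 + 15 + 9 = 25
calls = C(6) = 25

Final answer: 25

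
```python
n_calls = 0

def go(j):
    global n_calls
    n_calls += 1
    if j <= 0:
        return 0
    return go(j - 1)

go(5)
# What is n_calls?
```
Call trace:
go(j=5)
  go(j=4)
    go(j=3)
      go(j=2)
        go(j=1)
          go(j=0)
          -> return 0
        -> return 0
      -> return 0
    -> return 0
  -> return 0
-> return 0

n_calls is incremented once per call. go is entered once for each j = 5, 4, 3, 2, 1, 0 (the j <= 0 call returns without recursing), i.e. 5 + 1 calls.
n_calls = 6

Final answer: 6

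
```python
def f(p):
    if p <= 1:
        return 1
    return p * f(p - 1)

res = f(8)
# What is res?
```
Call trace:
f(p=8)
  f(p=7)
    f(p=6)
      f(p=5)
        f(p=4)
          f(p=3)
            f(p=2)
              f(p=1)
              -> return 1
            -> return 2
          -> return 6
        -> return 24
      -> return 120
    -> return 720
  -> return 5040
-> return 40320

Final answer: 40320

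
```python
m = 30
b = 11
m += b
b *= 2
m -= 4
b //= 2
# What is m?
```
Trace:
  m=30
  m=30, b=11
  m=41, b=11
  m=41, b=22
  m=37, b=22
  m=37, b=11

Final answer: 37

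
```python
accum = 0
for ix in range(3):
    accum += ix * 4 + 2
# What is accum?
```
Trace:
  accum=0
  accum=2, ix=0
  accum=8, ix=1
  accum=18, ix=2

Final answer: 18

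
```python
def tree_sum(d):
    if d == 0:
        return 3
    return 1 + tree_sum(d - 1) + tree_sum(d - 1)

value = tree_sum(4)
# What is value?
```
Call trace (a repeated sub-call is expanded the first time; later identical calls just restate its return value):
tree_sum(d=4)
  tree_sum(d=3)
    tree_sum(d=2)
      tree_sum(d=1)
        tree_sum(d=0)
        -> return 3
        tree_sum(d=0)
        -> return 3
      -> return 7
      tree_sum(d=1) -> return 7  (same call as traced above)
    -> return 15
    tree_sum(d=2) -> return 15  (same call as traced above)
  -> return 31
  tree_sum(d=3) -> return 31  (same call as traced above)
-> return 63

Final answer: 63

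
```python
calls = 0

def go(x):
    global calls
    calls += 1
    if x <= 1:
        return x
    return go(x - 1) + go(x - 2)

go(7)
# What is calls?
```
Call trace (a repeated sub-call is expanded the first time; later identical calls just restate its return value):
go(x=7)
  go(x=6)
    go(x=5)
      go(x=4)
        go(x=3)
          go(x=2)
            go(x=1)
            -> return 1
            go(x=0)
            -> return 0
          -> return 1
          go(x=1)
          -> return 1
        -> return 2
        go(x=2) -> return 1  (same call as traced above)
      -> return 3
      go(x=3) -> return 2  (same call as traced above)
    -> return 5
    go(x=4) -> return 3  (same call as traced above)
  -> return 8
  go(x=5) -> return 5  (same call as traced above)
-> return 13

calls is incremented once per call, so count the calls in each subtree. Let C(x) = number of calls made by go(x).
C(0) = C(1) = 1 (base case, no recursion); C(x) = 1 + C(x - 1) + C(x - 2) otherwise.
C(2) = 1 + C(1) + C(0) = 1 + 1 + 1 = 3
C(3) = 1 + C(2) + C(1) = 1 + 3 + 1 = 5
C(4) = 1 + C(3) + C(2) = 1 + 5 + 3 = 9
C(5) = 1 + C(4) + C(3) = 1 + 9 + 5 = 15
C(6) = 1 + C(5) + C(4) = 1 + 15 + 9 = 25
C(7) = 1 + C(6) + C(5) = 1 + 25 + 15 = 41
calls = C(7) = 41

Final answer: 41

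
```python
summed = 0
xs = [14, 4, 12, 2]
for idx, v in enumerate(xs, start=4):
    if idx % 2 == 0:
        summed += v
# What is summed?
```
Trace:
  summed=0
  summed=14, idx=4, v=14
  summed=14, idx=5, v=4
  summed=26, idx=6, v=12
  summed=26, idx=7, v=2

Final answer: 26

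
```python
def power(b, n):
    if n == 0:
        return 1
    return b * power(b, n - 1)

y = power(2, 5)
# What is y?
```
Call trace:
power(b=2, n=5)
  power(b=2, n=4)
    power(b=2, n=3)
      power(b=2, n=2)
        power(b=2, n=1)
          power(b=2, n=0)
          -> return 1
        -> return 2
      -> return 4
    -> return 8
  -> return 16
-> return 32

Final answer: 32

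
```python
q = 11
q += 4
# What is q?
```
Trace:
  q=11
  q=15

Final answer: 15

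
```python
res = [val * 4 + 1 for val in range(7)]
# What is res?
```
Trace:
  val=0
  val=1
  val=2
  val=3
  val=4
  val=5
  val=6
  res=[1, 5, 9, 13, 17, 21, 25]

Final answer: [1, 5, 9, 13, 17, 21, 25]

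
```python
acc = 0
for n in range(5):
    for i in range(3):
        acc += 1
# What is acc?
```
Trace:
  acc=0
  acc=1, n=0, i=0
  acc=2, n=0, i=1
  acc=3, n=0, i=2
  acc=4, n=1, i=0
  acc=5, n=1, i=1
  acc=6, n=1, i=2
  acc=7, n=2, i=0
  acc=8, n=2, i=1
  acc=9, n=2, i=2
  acc=10, n=3, i=0
  acc=11, n=3, i=1
  acc=12, n=3, i=2
  acc=13, n=4, i=0
  acc=14, n=4, i=1
  acc=15, n=4, i=2

Final answer: 15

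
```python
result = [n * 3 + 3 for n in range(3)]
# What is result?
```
Trace:
  n=0
  n=1
  n=2
  result=[3, 6, 9]

Final answer: [3, 6, 9]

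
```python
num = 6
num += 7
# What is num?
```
Trace:
  num=6
  num=13

Final answer: 13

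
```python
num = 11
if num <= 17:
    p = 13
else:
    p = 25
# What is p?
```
Trace:
  num=11
  num=11, p=13

Final answer: 13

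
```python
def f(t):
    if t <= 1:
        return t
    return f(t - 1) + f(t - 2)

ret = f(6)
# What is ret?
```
Call trace (a repeated sub-call is expanded the first time; later identical calls just restate its return value):
f(t=6)
  f(t=5)
    f(t=4)
      f(t=3)
        f(t=2)
          f(t=1)
          -> return 1
          f(t=0)
          -> return 0
        -> return 1
        f(t=1)
        -> return 1
      -> return 2
      f(t=2) -> return 1  (same call as traced above)
    -> return 3
    f(t=3) -> return 2  (same call as traced above)
  -> return 5
  f(t=4) -> return 3  (same call as traced above)
-> return 8

Final answer: 8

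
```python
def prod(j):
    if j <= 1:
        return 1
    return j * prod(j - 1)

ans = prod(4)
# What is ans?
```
Call trace:
prod(j=4)
  prod(j=3)
    prod(j=2)
      prod(j=1)
      -> return 1
    -> return 2
  -> return 6
-> return 24

Final answer: 24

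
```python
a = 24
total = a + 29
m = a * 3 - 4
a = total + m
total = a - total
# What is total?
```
Trace:
  a=24
  a=24, total=53
  a=24, total=53, m=68
  a=121, total=53, m=68
  a=121, total=68, m=68

Final answer: 68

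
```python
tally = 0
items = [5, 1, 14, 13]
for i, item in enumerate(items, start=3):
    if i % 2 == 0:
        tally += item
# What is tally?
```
Trace:
  tally=0
  tally=0, i=3, item=5
  tally=1, i=4, item=1
  tally=1, i=5, item=14
  tally=14, i=6, item=13

Final answer: 14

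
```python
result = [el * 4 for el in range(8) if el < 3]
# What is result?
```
Trace:
  el=0
  el=1
  el=2
  el=3
  el=4
  el=5
  el=6
  el=7
  result=[0, 4, 8]

Final answer: [0, 4, 8]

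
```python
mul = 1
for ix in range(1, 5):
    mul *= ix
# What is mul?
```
Trace:
  mul=1
  mul=1, ix=1
  mul=2, ix=2
  mul=6, ix=3
  mul=24, ix=4

Final answer: 24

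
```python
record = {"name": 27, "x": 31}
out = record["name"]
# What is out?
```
Trace:
  record={'name': 27, 'x': 31}
  record={'name': 27, 'x': 31}, out=27

Final answer: 27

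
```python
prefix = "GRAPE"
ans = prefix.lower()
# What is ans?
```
Trace:
  prefix='GRAPE'
  prefix='GRAPE', ans='grape'

Final answer: 'grape'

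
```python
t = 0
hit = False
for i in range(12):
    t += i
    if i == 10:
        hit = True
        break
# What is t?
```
Trace:
  t=0
  t=0, hit=False
  t=0, hit=False, i=0
  t=1, hit=False, i=1
  t=3, hit=False, i=2
  t=6, hit=False, i=3
  t=10, hit=False, i=4
  t=15, hit=False, i=5
  t=21, hit=False, i=6
  t=28, hit=False, i=7
  t=36, hit=False, i=8
  t=45, hit=False, i=9
  t=55, hit=True, i=10

Final answer: 55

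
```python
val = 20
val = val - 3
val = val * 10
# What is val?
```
Trace:
  val=20
  val=17
  val=170

Final answer: 170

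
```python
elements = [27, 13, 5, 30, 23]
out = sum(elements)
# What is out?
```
Trace:
  elements=[27, 13, 5, 30, 23]
  elements=[27, 13, 5, 30, 23], out=98

Final answer: 98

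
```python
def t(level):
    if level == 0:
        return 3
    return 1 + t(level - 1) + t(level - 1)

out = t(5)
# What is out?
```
Call trace (a repeated sub-call is expanded the first time; later identical calls just restate its return value):
t(level=5)
  t(level=4)
    t(level=3)
      t(level=2)
        t(level=1)
          t(level=0)
          -> return 3
          t(level=0)
          -> return 3
        -> return 7
        t(level=1) -> return 7  (same call as traced above)
      -> return 15
      t(level=2) -> return 15  (same call as traced above)
    -> return 31
    t(level=3) -> return 31  (same call as traced above)
  -> return 63
  t(level=4) -> return 63  (same call as traced above)
-> return 127

Final answer: 127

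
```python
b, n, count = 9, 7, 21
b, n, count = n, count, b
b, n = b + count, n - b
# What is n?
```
Trace:
  b=9, n=7, count=21
  b=7, n=21, count=9
  b=16, n=14, count=9

Final answer: 14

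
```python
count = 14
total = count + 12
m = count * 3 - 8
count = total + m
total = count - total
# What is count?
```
Trace:
  count=14
  count=14, total=26
  count=14, total=26, m=34
  count=60, total=26, m=34
  count=60, total=34, m=34

Final answer: 60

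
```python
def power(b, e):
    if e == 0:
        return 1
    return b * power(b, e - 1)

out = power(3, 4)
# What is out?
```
Call trace:
power(b=3, e=4)
  power(b=3, e=3)
    power(b=3, e=2)
      power(b=3, e=1)
        power(b=3, e=0)
        -> return 1
      -> return 3
    -> return 9
  -> return 27
-> return 81

Final answer: 81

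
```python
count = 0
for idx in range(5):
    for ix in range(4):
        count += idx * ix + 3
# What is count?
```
Trace:
  count=0
  count=3, idx=0, ix=0
  count=6, idx=0, ix=1
  count=9, idx=0, ix=2
  count=12, idx=0, ix=3
  count=15, idx=1, ix=0
  count=19, idx=1, ix=1
  count=24, idx=1, ix=2
  count=30, idx=1, ix=3
  count=33, idx=2, ix=0
  count=38, idx=2, ix=1
  count=45, idx=2, ix=2
  count=54, idx=2, ix=3
  count=57, idx=3, ix=0
  count=63, idx=3, ix=1
  count=72, idx=3, ix=2
  count=84, idx=3, ix=3
  count=87, idx=4, ix=0
  count=94, idx=4, ix=1
  count=105, idx=4, ix=2
  count=120, idx=4, ix=3

Final answer: 120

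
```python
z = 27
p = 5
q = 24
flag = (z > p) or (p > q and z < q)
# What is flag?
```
Trace:
  z=27
  z=27, p=5
  z=27, p=5, q=24
  z=27, p=5, q=24, flag=True

Final answer: True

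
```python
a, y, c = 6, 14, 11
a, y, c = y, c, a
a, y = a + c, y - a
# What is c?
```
Trace:
  a=6, y=14, c=11
  a=14, y=11, c=6
  a=20, y=-3, c=6

Final answer: 6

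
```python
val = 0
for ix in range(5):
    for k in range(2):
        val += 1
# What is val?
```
Trace:
  val=0
  val=1, ix=0, k=0
  val=2, ix=0, k=1
  val=3, ix=1, k=0
  val=4, ix=1, k=1
  val=5, ix=2, k=0
  val=6, ix=2, k=1
  val=7, ix=3, k=0
  val=8, ix=3, k=1
  val=9, ix=4, k=0
  val=10, ix=4, k=1

Final answer: 10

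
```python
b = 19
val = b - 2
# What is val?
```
Trace:
  b=19
  b=19, val=17

Final answer: 17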